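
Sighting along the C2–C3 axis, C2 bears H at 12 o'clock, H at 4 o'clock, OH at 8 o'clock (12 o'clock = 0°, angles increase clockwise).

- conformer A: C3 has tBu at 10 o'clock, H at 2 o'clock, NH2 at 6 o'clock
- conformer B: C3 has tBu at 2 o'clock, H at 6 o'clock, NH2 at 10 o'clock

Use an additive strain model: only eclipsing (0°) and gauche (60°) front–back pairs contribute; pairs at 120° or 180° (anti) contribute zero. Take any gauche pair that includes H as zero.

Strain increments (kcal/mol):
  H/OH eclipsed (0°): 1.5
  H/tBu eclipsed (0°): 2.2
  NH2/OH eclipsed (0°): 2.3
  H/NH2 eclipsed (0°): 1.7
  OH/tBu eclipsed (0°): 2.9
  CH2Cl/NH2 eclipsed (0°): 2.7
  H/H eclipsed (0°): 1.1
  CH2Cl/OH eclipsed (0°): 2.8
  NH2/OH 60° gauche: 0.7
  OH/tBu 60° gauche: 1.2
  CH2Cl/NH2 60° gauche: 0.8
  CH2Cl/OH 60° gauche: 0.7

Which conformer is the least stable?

A

A is staggered. OH at 240° is gauche with tBu at 300° (1.2); OH at 240° is gauche with NH2 at 180° (0.7). Total 1.9 kcal/mol.
B is staggered. OH at 240° is gauche with NH2 at 300° (0.7). Total 0.7 kcal/mol.
A has the highest total (1.9 kcal/mol).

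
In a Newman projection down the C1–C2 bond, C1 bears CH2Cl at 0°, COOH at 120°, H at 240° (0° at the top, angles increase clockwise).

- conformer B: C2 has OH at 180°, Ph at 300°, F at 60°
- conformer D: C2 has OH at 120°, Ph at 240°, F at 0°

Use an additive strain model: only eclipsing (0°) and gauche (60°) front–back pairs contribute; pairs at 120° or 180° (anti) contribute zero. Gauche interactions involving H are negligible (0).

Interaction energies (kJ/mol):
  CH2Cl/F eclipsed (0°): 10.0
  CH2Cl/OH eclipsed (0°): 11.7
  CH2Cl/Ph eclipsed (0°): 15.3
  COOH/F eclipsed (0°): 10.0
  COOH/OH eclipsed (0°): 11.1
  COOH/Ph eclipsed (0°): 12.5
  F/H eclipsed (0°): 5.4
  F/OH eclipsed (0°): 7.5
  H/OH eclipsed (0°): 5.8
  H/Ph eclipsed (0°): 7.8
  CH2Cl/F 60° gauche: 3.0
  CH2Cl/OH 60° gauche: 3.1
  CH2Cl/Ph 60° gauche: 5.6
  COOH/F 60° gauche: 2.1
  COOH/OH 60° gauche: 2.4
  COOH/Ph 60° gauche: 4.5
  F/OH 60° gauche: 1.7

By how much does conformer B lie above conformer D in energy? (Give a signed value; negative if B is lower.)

-15.8 kJ/mol

B is staggered. CH2Cl at 0° is gauche with Ph at 300° (5.6); CH2Cl at 0° is gauche with F at 60° (3.0); COOH at 120° is gauche with OH at 180° (2.4); COOH at 120° is gauche with F at 60° (2.1). Total 13.1 kJ/mol.
D is eclipsed. CH2Cl at 0° is eclipsed with F at 0° (10.0); COOH at 120° is eclipsed with OH at 120° (11.1); H at 240° is eclipsed with Ph at 240° (7.8). Total 28.9 kJ/mol.
E(B) − E(D) = 13.1 − 28.9 = -15.8 kJ/mol.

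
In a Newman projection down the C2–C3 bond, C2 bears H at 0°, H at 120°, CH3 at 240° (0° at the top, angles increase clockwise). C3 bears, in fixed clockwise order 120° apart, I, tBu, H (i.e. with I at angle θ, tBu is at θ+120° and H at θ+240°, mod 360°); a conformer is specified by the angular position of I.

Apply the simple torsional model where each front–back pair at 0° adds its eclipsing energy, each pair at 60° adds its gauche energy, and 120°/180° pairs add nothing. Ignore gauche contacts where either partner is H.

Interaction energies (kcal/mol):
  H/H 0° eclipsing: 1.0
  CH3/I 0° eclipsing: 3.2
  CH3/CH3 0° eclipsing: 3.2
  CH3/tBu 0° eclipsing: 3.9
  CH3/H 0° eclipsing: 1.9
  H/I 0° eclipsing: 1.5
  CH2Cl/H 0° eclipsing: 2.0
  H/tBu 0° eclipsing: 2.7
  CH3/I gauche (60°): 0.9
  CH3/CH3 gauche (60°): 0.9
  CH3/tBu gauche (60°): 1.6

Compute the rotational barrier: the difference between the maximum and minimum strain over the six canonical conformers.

6.0 kcal/mol

I at 0° is eclipsed. H at 0° is eclipsed with I at 0° (1.5); H at 120° is eclipsed with tBu at 120° (2.7); CH3 at 240° is eclipsed with H at 240° (1.9). Total 6.1 kcal/mol.
I at 60° is staggered. CH3 at 240° is gauche with tBu at 180° (1.6). Total 1.6 kcal/mol.
I at 120° is eclipsed. H at 0° is eclipsed with H at 0° (1.0); H at 120° is eclipsed with I at 120° (1.5); CH3 at 240° is eclipsed with tBu at 240° (3.9). Total 6.4 kcal/mol.
I at 180° is staggered. CH3 at 240° is gauche with I at 180° (0.9); CH3 at 240° is gauche with tBu at 300° (1.6). Total 2.5 kcal/mol.
I at 240° is eclipsed. H at 0° is eclipsed with tBu at 0° (2.7); H at 120° is eclipsed with H at 120° (1.0); CH3 at 240° is eclipsed with I at 240° (3.2). Total 6.9 kcal/mol.
I at 300° is staggered. CH3 at 240° is gauche with I at 300° (0.9). Total 0.9 kcal/mol.
Max at 240° (6.9 kcal/mol), min at 300° (0.9 kcal/mol); barrier = 6.0 kcal/mol.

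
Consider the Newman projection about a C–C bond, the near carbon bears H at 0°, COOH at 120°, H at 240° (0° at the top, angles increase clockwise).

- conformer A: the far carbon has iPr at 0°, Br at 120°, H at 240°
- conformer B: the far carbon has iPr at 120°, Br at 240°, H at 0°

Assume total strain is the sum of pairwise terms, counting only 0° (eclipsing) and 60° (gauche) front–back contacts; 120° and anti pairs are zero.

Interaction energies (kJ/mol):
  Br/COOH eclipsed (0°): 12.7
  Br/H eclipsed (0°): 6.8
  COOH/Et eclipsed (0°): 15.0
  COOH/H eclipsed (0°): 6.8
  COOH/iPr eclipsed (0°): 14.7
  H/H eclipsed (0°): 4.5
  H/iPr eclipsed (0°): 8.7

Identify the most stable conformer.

A (eclipsed): H(0°)/iPr(0°) eclipsed 8.7; COOH(120°)/Br(120°) eclipsed 12.7; H(240°)/H(240°) eclipsed 4.5 → 25.9 kJ/mol.
B (eclipsed): H(0°)/H(0°) eclipsed 4.5; COOH(120°)/iPr(120°) eclipsed 14.7; H(240°)/Br(240°) eclipsed 6.8 → 26.0 kJ/mol.
A has the lowest total (25.9 kJ/mol).

A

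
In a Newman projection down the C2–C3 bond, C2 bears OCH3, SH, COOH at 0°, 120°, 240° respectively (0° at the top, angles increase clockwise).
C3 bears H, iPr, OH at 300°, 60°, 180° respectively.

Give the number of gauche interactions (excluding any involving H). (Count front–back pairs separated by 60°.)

4

Non-H gauche pairs: OCH3(0°)/iPr(60°); SH(120°)/iPr(60°); SH(120°)/OH(180°); COOH(240°)/OH(180°) — 4 interactions.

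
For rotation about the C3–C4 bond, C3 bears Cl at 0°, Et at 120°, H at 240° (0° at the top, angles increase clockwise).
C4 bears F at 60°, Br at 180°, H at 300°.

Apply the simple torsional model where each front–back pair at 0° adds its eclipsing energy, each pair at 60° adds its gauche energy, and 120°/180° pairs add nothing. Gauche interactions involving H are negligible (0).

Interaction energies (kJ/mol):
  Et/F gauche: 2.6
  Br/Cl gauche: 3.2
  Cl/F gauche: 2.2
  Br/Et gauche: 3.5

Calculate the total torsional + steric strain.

This conformer is staggered. Cl at 0° is gauche with F at 60° (2.2); Et at 120° is gauche with F at 60° (2.6); Et at 120° is gauche with Br at 180° (3.5). Total 8.3 kJ/mol.

8.3 kJ/mol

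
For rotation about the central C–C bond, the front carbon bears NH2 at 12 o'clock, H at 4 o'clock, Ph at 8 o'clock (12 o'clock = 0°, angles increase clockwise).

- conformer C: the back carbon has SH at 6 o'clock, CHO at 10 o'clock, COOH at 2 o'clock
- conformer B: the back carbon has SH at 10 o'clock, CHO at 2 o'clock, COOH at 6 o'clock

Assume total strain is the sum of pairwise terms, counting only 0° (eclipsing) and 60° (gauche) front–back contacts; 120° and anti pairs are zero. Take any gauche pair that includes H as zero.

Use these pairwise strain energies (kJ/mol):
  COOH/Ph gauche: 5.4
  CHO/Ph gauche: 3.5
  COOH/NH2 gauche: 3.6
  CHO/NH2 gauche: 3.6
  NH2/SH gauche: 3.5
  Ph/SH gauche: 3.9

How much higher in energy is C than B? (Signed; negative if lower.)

C (staggered): NH2(0°)/CHO(300°) gauche 3.6; NH2(0°)/COOH(60°) gauche 3.6; Ph(240°)/SH(180°) gauche 3.9; Ph(240°)/CHO(300°) gauche 3.5 → 14.6 kJ/mol.
B (staggered): NH2(0°)/SH(300°) gauche 3.5; NH2(0°)/CHO(60°) gauche 3.6; Ph(240°)/SH(300°) gauche 3.9; Ph(240°)/COOH(180°) gauche 5.4 → 16.4 kJ/mol.
E(C) − E(B) = 14.6 − 16.4 = -1.8 kJ/mol.

-1.8 kJ/mol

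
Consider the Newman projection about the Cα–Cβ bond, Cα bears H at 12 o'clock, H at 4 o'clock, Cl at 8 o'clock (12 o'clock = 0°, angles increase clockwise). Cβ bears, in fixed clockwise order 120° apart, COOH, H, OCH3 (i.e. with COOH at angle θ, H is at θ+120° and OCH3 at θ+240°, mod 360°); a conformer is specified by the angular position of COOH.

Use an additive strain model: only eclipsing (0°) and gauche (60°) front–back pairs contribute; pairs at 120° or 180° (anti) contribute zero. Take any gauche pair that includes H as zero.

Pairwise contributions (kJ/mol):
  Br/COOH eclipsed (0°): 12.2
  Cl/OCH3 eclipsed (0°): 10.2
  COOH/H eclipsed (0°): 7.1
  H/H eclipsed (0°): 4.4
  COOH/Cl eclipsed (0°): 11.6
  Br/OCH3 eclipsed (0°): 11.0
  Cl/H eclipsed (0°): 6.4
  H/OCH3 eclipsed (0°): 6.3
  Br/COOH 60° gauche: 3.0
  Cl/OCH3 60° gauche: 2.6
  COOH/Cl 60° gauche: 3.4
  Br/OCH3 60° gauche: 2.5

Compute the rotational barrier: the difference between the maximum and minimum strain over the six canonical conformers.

COOH at 0° is eclipsed. H at 0° is eclipsed with COOH at 0° (7.1); H at 120° is eclipsed with H at 120° (4.4); Cl at 240° is eclipsed with OCH3 at 240° (10.2). Total 21.7 kJ/mol.
COOH at 60° is staggered. Cl at 240° is gauche with OCH3 at 300° (2.6). Total 2.6 kJ/mol.
COOH at 120° is eclipsed. H at 0° is eclipsed with OCH3 at 0° (6.3); H at 120° is eclipsed with COOH at 120° (7.1); Cl at 240° is eclipsed with H at 240° (6.4). Total 19.8 kJ/mol.
COOH at 180° is staggered. Cl at 240° is gauche with COOH at 180° (3.4). Total 3.4 kJ/mol.
COOH at 240° is eclipsed. H at 0° is eclipsed with H at 0° (4.4); H at 120° is eclipsed with OCH3 at 120° (6.3); Cl at 240° is eclipsed with COOH at 240° (11.6). Total 22.3 kJ/mol.
COOH at 300° is staggered. Cl at 240° is gauche with COOH at 300° (3.4); Cl at 240° is gauche with OCH3 at 180° (2.6). Total 6.0 kJ/mol.
Max at 240° (22.3 kJ/mol), min at 60° (2.6 kJ/mol); barrier = 19.7 kJ/mol.

19.7 kJ/mol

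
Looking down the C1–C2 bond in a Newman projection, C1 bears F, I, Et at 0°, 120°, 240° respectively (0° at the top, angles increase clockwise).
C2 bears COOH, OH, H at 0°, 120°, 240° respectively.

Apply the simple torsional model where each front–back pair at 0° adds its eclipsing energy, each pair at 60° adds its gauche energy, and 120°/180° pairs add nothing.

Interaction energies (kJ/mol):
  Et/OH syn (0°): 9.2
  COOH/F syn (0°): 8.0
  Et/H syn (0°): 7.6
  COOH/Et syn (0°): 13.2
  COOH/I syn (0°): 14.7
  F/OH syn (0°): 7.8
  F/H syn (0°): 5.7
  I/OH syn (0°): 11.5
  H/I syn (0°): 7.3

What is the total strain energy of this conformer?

This conformer (eclipsed): F(0°)/COOH(0°) eclipsed 8.0; I(120°)/OH(120°) eclipsed 11.5; Et(240°)/H(240°) eclipsed 7.6 → 27.1 kJ/mol.

27.1 kJ/mol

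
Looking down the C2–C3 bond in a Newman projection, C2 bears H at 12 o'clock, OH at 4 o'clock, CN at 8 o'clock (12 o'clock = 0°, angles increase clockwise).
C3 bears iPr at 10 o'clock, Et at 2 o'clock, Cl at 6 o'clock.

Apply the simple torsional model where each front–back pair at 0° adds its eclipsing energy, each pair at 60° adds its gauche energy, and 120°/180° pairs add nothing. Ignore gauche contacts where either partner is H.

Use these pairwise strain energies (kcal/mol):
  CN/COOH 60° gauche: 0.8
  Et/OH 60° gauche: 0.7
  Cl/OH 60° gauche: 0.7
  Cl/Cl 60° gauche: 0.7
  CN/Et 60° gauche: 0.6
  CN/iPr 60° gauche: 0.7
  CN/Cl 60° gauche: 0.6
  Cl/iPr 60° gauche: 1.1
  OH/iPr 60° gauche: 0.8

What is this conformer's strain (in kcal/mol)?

2.7 kcal/mol

This conformer (staggered): OH(120°)/Et(60°) gauche 0.7; OH(120°)/Cl(180°) gauche 0.7; CN(240°)/iPr(300°) gauche 0.7; CN(240°)/Cl(180°) gauche 0.6 → 2.7 kcal/mol.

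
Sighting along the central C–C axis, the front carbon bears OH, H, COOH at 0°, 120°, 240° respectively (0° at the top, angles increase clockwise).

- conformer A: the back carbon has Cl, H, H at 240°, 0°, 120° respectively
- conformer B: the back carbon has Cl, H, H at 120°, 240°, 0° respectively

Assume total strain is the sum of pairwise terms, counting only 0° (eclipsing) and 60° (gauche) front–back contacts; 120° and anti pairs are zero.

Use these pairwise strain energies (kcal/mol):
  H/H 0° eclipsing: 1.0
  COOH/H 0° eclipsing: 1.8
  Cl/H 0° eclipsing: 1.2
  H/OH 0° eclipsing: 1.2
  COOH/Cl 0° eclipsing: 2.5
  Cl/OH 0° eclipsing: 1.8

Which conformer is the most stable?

B

A (eclipsed): OH–H eclipsed, H–H eclipsed, COOH–Cl eclipsed; 1.2 + 1.0 + 2.5 = 4.7 kcal/mol.
B (eclipsed): OH–H eclipsed, H–Cl eclipsed, COOH–H eclipsed; 1.2 + 1.2 + 1.8 = 4.2 kcal/mol.
B has the lowest total (4.2 kcal/mol).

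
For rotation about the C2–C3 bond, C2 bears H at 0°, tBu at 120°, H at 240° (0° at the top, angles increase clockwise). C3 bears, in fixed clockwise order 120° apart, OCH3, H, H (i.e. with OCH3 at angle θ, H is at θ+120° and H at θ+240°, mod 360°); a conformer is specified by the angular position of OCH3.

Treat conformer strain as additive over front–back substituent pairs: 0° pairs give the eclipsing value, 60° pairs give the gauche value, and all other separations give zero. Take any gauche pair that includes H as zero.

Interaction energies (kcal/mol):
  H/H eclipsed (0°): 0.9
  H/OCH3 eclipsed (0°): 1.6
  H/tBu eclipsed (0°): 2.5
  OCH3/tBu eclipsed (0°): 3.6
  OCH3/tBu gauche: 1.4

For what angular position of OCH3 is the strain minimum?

OCH3 at 0° (eclipsed): H–OCH3 eclipsed, tBu–H eclipsed, H–H eclipsed; 1.6 + 2.5 + 0.9 = 5.0 kcal/mol.
OCH3 at 60° (staggered): tBu–OCH3 gauche; 1.4 = 1.4 kcal/mol.
OCH3 at 120° (eclipsed): H–H eclipsed, tBu–OCH3 eclipsed, H–H eclipsed; 0.9 + 3.6 + 0.9 = 5.4 kcal/mol.
OCH3 at 180° (staggered): tBu–OCH3 gauche; 1.4 = 1.4 kcal/mol.
OCH3 at 240° (eclipsed): H–H eclipsed, tBu–H eclipsed, H–OCH3 eclipsed; 0.9 + 2.5 + 1.6 = 5.0 kcal/mol.
OCH3 at 300° (staggered): no non-H gauche contacts → 0.0 kcal/mol.
The minimum (0.0 kcal/mol) occurs with OCH3 at 300°.

300°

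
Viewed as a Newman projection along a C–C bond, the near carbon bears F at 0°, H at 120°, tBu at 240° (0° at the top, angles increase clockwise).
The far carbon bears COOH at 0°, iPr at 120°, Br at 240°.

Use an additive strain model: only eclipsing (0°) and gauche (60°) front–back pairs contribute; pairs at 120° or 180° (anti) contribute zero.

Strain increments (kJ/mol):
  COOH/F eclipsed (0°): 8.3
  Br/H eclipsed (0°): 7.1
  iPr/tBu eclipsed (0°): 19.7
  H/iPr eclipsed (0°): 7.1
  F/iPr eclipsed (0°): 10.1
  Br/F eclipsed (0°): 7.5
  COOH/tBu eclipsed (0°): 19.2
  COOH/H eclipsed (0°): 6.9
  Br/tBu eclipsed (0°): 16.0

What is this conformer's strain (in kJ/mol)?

This conformer (eclipsed): F–COOH eclipsed, H–iPr eclipsed, tBu–Br eclipsed; 8.3 + 7.1 + 16.0 = 31.4 kJ/mol.

31.4 kJ/mol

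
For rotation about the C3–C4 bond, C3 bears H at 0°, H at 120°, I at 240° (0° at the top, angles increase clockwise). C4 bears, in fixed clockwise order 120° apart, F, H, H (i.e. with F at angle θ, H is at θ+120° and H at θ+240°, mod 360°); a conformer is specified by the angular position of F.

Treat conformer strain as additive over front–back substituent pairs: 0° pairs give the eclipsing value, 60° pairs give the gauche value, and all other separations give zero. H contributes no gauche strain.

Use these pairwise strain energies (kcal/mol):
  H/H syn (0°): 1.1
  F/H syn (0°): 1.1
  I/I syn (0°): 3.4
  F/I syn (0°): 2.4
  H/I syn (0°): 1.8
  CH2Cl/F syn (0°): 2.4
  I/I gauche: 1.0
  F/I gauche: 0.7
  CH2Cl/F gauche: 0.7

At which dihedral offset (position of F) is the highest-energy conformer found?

240°

F at 0° (eclipsed): H–F eclipsed, H–H eclipsed, I–H eclipsed; 1.1 + 1.1 + 1.8 = 4.0 kcal/mol.
F at 60° (staggered): no non-H gauche contacts → 0.0 kcal/mol.
F at 120° (eclipsed): H–H eclipsed, H–F eclipsed, I–H eclipsed; 1.1 + 1.1 + 1.8 = 4.0 kcal/mol.
F at 180° (staggered): I–F gauche; 0.7 = 0.7 kcal/mol.
F at 240° (eclipsed): H–H eclipsed, H–H eclipsed, I–F eclipsed; 1.1 + 1.1 + 2.4 = 4.6 kcal/mol.
F at 300° (staggered): I–F gauche; 0.7 = 0.7 kcal/mol.
The maximum (4.6 kcal/mol) occurs with F at 240°.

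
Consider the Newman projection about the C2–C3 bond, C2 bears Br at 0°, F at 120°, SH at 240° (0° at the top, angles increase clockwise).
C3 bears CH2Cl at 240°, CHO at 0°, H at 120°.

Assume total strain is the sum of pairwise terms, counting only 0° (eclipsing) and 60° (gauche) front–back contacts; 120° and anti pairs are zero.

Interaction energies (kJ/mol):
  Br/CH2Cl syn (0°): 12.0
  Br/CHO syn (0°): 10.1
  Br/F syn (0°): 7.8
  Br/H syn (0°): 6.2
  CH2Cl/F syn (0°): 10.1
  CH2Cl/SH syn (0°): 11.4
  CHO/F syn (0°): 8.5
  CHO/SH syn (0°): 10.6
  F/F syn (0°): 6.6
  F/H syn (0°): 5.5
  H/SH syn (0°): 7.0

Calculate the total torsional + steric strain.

27.0 kJ/mol

This conformer (eclipsed): Br–CHO eclipsed, F–H eclipsed, SH–CH2Cl eclipsed; 10.1 + 5.5 + 11.4 = 27.0 kJ/mol.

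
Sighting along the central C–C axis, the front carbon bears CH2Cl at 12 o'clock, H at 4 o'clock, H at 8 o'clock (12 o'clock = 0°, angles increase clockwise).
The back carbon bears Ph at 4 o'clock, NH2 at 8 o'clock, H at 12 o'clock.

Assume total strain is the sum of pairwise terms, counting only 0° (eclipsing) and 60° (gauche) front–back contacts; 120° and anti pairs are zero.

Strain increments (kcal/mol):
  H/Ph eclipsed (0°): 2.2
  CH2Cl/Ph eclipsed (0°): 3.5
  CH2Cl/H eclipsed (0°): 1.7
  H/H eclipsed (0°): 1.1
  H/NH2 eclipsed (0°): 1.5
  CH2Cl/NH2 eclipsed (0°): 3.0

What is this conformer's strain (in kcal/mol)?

This conformer (eclipsed): CH2Cl(0°)/H(0°) eclipsed 1.7; H(120°)/Ph(120°) eclipsed 2.2; H(240°)/NH2(240°) eclipsed 1.5 → 5.4 kcal/mol.

5.4 kcal/mol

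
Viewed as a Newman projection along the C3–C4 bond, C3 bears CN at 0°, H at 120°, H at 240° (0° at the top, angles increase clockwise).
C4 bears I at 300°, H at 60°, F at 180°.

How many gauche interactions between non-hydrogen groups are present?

1

Non-H gauche pairs: CN(0°)/I(300°) — 1 interaction.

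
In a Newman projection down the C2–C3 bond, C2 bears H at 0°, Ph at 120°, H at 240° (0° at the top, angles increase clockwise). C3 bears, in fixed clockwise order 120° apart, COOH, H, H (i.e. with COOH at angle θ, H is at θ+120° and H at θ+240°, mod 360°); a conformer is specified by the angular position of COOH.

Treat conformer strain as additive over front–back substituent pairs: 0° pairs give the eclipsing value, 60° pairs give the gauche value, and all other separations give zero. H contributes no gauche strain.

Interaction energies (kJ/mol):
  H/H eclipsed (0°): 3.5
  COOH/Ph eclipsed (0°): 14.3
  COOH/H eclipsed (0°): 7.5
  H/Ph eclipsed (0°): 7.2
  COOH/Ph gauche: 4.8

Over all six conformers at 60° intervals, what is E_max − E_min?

21.3 kJ/mol

COOH at 0° (eclipsed): H(0°)/COOH(0°) eclipsed 7.5; Ph(120°)/H(120°) eclipsed 7.2; H(240°)/H(240°) eclipsed 3.5 → 18.2 kJ/mol.
COOH at 60° (staggered): Ph(120°)/COOH(60°) gauche 4.8 → 4.8 kJ/mol.
COOH at 120° (eclipsed): H(0°)/H(0°) eclipsed 3.5; Ph(120°)/COOH(120°) eclipsed 14.3; H(240°)/H(240°) eclipsed 3.5 → 21.3 kJ/mol.
COOH at 180° (staggered): Ph(120°)/COOH(180°) gauche 4.8 → 4.8 kJ/mol.
COOH at 240° (eclipsed): H(0°)/H(0°) eclipsed 3.5; Ph(120°)/H(120°) eclipsed 7.2; H(240°)/COOH(240°) eclipsed 7.5 → 18.2 kJ/mol.
COOH at 300° (staggered): no non-H gauche contacts → 0.0 kJ/mol.
Max at 120° (21.3 kJ/mol), min at 300° (0.0 kJ/mol); barrier = 21.3 kJ/mol.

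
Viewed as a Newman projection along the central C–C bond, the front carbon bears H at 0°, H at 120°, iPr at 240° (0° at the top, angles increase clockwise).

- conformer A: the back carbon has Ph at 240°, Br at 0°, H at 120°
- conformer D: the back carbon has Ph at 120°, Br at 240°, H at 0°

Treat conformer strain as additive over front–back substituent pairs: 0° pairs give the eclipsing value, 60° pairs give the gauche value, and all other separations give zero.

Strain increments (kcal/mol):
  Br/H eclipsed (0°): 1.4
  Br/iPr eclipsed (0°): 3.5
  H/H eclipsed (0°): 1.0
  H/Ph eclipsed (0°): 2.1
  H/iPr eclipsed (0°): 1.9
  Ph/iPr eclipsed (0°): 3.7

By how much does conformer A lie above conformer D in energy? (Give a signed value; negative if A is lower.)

A (eclipsed): H(0°)/Br(0°) eclipsed 1.4; H(120°)/H(120°) eclipsed 1.0; iPr(240°)/Ph(240°) eclipsed 3.7 → 6.1 kcal/mol.
D (eclipsed): H(0°)/H(0°) eclipsed 1.0; H(120°)/Ph(120°) eclipsed 2.1; iPr(240°)/Br(240°) eclipsed 3.5 → 6.6 kcal/mol.
E(A) − E(D) = 6.1 − 6.6 = -0.5 kcal/mol.

-0.5 kcal/mol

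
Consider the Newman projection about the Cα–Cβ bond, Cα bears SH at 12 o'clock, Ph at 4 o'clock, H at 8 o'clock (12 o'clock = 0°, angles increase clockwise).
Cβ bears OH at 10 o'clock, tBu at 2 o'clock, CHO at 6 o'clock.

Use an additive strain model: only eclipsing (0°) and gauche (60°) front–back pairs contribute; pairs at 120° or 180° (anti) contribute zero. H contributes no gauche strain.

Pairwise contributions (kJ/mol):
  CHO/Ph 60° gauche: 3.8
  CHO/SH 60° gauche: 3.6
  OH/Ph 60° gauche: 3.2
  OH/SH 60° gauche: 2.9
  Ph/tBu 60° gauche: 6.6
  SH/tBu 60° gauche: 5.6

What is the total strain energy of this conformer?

This conformer is staggered. SH at 0° is gauche with OH at 300° (2.9); SH at 0° is gauche with tBu at 60° (5.6); Ph at 120° is gauche with tBu at 60° (6.6); Ph at 120° is gauche with CHO at 180° (3.8). Total 18.9 kJ/mol.

18.9 kJ/mol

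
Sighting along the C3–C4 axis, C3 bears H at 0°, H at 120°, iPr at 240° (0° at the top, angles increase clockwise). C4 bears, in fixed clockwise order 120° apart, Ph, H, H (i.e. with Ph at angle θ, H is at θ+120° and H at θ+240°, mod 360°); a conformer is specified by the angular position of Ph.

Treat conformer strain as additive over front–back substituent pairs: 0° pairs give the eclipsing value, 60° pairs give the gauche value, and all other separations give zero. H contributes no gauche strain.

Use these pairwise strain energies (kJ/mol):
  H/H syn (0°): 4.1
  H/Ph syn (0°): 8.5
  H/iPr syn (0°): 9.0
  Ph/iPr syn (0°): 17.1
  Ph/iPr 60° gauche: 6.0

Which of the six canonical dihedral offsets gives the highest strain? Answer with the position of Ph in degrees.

Ph at 0° (eclipsed): H–Ph eclipsed, H–H eclipsed, iPr–H eclipsed; 8.5 + 4.1 + 9.0 = 21.6 kJ/mol.
Ph at 60° (staggered): no non-H gauche contacts → 0.0 kJ/mol.
Ph at 120° (eclipsed): H–H eclipsed, H–Ph eclipsed, iPr–H eclipsed; 4.1 + 8.5 + 9.0 = 21.6 kJ/mol.
Ph at 180° (staggered): iPr–Ph gauche; 6.0 = 6.0 kJ/mol.
Ph at 240° (eclipsed): H–H eclipsed, H–H eclipsed, iPr–Ph eclipsed; 4.1 + 4.1 + 17.1 = 25.3 kJ/mol.
Ph at 300° (staggered): iPr–Ph gauche; 6.0 = 6.0 kJ/mol.
The maximum (25.3 kJ/mol) occurs with Ph at 240°.

240°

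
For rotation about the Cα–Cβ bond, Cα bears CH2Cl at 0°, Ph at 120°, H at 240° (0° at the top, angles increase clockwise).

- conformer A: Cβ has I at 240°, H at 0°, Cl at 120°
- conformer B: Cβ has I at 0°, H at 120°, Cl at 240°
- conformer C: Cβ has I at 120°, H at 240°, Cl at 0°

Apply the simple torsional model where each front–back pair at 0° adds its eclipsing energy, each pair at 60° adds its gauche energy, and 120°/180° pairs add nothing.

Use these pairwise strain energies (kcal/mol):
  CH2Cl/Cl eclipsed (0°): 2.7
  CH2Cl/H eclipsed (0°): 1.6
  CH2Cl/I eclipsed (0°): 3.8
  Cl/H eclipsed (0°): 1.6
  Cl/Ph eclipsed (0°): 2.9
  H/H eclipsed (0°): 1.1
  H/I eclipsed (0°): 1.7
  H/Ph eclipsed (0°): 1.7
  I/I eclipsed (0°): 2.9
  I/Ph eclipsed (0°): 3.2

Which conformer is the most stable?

A (eclipsed): CH2Cl–H eclipsed, Ph–Cl eclipsed, H–I eclipsed; 1.6 + 2.9 + 1.7 = 6.2 kcal/mol.
B (eclipsed): CH2Cl–I eclipsed, Ph–H eclipsed, H–Cl eclipsed; 3.8 + 1.7 + 1.6 = 7.1 kcal/mol.
C (eclipsed): CH2Cl–Cl eclipsed, Ph–I eclipsed, H–H eclipsed; 2.7 + 3.2 + 1.1 = 7.0 kcal/mol.
A has the lowest total (6.2 kcal/mol).

A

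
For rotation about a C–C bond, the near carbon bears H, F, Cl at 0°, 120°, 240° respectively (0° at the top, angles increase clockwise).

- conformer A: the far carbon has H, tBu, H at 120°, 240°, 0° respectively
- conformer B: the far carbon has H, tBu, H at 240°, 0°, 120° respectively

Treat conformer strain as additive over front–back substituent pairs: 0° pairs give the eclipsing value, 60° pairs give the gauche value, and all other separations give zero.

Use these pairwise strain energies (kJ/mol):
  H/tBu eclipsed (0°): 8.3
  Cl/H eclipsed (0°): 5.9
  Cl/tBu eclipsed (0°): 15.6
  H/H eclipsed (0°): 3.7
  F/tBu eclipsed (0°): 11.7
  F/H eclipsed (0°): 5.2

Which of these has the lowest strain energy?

A (eclipsed): H(0°)/H(0°) eclipsed 3.7; F(120°)/H(120°) eclipsed 5.2; Cl(240°)/tBu(240°) eclipsed 15.6 → 24.5 kJ/mol.
B (eclipsed): H(0°)/tBu(0°) eclipsed 8.3; F(120°)/H(120°) eclipsed 5.2; Cl(240°)/H(240°) eclipsed 5.9 → 19.4 kJ/mol.
B has the lowest total (19.4 kJ/mol).

B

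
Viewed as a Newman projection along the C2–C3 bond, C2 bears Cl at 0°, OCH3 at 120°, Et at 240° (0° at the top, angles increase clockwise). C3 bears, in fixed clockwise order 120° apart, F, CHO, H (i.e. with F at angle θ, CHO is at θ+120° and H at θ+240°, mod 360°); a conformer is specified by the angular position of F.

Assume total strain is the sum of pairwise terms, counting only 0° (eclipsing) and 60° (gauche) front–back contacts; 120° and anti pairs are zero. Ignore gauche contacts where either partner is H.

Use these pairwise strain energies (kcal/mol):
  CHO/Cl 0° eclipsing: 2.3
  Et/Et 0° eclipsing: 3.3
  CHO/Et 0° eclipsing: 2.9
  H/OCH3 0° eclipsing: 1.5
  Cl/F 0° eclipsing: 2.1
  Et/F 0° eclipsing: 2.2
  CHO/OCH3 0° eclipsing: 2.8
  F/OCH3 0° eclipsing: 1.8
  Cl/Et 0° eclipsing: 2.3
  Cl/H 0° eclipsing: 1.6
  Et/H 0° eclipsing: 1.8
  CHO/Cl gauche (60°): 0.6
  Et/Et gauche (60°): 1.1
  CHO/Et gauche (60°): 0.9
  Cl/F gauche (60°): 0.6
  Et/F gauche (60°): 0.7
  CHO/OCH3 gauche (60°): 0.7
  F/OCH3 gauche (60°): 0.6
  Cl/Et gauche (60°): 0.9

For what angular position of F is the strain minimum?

300°

F at 0° is eclipsed. Cl at 0° is eclipsed with F at 0° (2.1); OCH3 at 120° is eclipsed with CHO at 120° (2.8); Et at 240° is eclipsed with H at 240° (1.8). Total 6.7 kcal/mol.
F at 60° is staggered. Cl at 0° is gauche with F at 60° (0.6); OCH3 at 120° is gauche with F at 60° (0.6); OCH3 at 120° is gauche with CHO at 180° (0.7); Et at 240° is gauche with CHO at 180° (0.9). Total 2.8 kcal/mol.
F at 120° is eclipsed. Cl at 0° is eclipsed with H at 0° (1.6); OCH3 at 120° is eclipsed with F at 120° (1.8); Et at 240° is eclipsed with CHO at 240° (2.9). Total 6.3 kcal/mol.
F at 180° is staggered. Cl at 0° is gauche with CHO at 300° (0.6); OCH3 at 120° is gauche with F at 180° (0.6); Et at 240° is gauche with F at 180° (0.7); Et at 240° is gauche with CHO at 300° (0.9). Total 2.8 kcal/mol.
F at 240° is eclipsed. Cl at 0° is eclipsed with CHO at 0° (2.3); OCH3 at 120° is eclipsed with H at 120° (1.5); Et at 240° is eclipsed with F at 240° (2.2). Total 6.0 kcal/mol.
F at 300° is staggered. Cl at 0° is gauche with F at 300° (0.6); Cl at 0° is gauche with CHO at 60° (0.6); OCH3 at 120° is gauche with CHO at 60° (0.7); Et at 240° is gauche with F at 300° (0.7). Total 2.6 kcal/mol.
The minimum (2.6 kcal/mol) occurs with F at 300°.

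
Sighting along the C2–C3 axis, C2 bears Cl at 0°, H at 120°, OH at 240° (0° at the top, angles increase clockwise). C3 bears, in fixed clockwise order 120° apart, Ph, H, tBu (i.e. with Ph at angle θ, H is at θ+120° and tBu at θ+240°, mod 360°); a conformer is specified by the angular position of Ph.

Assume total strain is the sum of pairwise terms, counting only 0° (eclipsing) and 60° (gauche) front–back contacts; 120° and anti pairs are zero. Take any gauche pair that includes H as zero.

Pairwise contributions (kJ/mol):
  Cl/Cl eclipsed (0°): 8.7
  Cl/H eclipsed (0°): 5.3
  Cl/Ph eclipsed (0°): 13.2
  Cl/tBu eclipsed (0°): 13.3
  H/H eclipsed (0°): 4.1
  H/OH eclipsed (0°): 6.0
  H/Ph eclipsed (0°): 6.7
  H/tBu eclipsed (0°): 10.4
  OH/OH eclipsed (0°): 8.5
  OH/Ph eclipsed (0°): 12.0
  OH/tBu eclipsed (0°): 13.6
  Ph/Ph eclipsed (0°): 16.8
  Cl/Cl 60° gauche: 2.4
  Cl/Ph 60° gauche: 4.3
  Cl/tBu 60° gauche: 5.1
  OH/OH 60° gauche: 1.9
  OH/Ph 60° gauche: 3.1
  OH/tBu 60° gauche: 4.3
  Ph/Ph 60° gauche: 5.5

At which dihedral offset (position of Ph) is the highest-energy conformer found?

Ph at 0° (eclipsed): Cl(0°)/Ph(0°) eclipsed 13.2; H(120°)/H(120°) eclipsed 4.1; OH(240°)/tBu(240°) eclipsed 13.6 → 30.9 kJ/mol.
Ph at 60° (staggered): Cl(0°)/Ph(60°) gauche 4.3; Cl(0°)/tBu(300°) gauche 5.1; OH(240°)/tBu(300°) gauche 4.3 → 13.7 kJ/mol.
Ph at 120° (eclipsed): Cl(0°)/tBu(0°) eclipsed 13.3; H(120°)/Ph(120°) eclipsed 6.7; OH(240°)/H(240°) eclipsed 6.0 → 26.0 kJ/mol.
Ph at 180° (staggered): Cl(0°)/tBu(60°) gauche 5.1; OH(240°)/Ph(180°) gauche 3.1 → 8.2 kJ/mol.
Ph at 240° (eclipsed): Cl(0°)/H(0°) eclipsed 5.3; H(120°)/tBu(120°) eclipsed 10.4; OH(240°)/Ph(240°) eclipsed 12.0 → 27.7 kJ/mol.
Ph at 300° (staggered): Cl(0°)/Ph(300°) gauche 4.3; OH(240°)/Ph(300°) gauche 3.1; OH(240°)/tBu(180°) gauche 4.3 → 11.7 kJ/mol.
The maximum (30.9 kJ/mol) occurs with Ph at 0°.

0°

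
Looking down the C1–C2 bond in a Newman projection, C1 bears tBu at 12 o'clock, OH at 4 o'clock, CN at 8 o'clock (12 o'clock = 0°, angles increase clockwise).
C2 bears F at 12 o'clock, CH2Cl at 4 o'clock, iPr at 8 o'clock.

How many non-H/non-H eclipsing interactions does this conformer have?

3

Non-H eclipsing pairs: tBu(0°)/F(0°); OH(120°)/CH2Cl(120°); CN(240°)/iPr(240°) — 3 interactions.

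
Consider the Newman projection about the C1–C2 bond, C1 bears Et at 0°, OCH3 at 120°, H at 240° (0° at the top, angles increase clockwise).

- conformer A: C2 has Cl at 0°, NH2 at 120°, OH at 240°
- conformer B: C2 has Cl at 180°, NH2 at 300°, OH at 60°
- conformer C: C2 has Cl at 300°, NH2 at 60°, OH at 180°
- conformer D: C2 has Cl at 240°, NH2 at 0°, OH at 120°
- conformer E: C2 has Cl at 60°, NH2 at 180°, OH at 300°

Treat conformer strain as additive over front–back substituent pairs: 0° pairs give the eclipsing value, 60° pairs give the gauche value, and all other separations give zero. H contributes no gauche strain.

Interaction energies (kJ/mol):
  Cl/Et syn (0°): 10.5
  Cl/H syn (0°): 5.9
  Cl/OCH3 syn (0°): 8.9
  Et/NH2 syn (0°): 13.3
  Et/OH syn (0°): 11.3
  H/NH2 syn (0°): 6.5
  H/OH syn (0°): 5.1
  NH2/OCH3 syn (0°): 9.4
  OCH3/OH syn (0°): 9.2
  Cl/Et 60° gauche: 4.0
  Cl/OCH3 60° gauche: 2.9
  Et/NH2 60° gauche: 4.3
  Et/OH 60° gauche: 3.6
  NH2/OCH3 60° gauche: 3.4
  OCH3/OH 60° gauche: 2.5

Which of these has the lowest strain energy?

A is eclipsed. Et at 0° is eclipsed with Cl at 0° (10.5); OCH3 at 120° is eclipsed with NH2 at 120° (9.4); H at 240° is eclipsed with OH at 240° (5.1). Total 25.0 kJ/mol.
B is staggered. Et at 0° is gauche with NH2 at 300° (4.3); Et at 0° is gauche with OH at 60° (3.6); OCH3 at 120° is gauche with Cl at 180° (2.9); OCH3 at 120° is gauche with OH at 60° (2.5). Total 13.3 kJ/mol.
C is staggered. Et at 0° is gauche with Cl at 300° (4.0); Et at 0° is gauche with NH2 at 60° (4.3); OCH3 at 120° is gauche with NH2 at 60° (3.4); OCH3 at 120° is gauche with OH at 180° (2.5). Total 14.2 kJ/mol.
D is eclipsed. Et at 0° is eclipsed with NH2 at 0° (13.3); OCH3 at 120° is eclipsed with OH at 120° (9.2); H at 240° is eclipsed with Cl at 240° (5.9). Total 28.4 kJ/mol.
E is staggered. Et at 0° is gauche with Cl at 60° (4.0); Et at 0° is gauche with OH at 300° (3.6); OCH3 at 120° is gauche with Cl at 60° (2.9); OCH3 at 120° is gauche with NH2 at 180° (3.4). Total 13.9 kJ/mol.
B has the lowest total (13.3 kJ/mol).

B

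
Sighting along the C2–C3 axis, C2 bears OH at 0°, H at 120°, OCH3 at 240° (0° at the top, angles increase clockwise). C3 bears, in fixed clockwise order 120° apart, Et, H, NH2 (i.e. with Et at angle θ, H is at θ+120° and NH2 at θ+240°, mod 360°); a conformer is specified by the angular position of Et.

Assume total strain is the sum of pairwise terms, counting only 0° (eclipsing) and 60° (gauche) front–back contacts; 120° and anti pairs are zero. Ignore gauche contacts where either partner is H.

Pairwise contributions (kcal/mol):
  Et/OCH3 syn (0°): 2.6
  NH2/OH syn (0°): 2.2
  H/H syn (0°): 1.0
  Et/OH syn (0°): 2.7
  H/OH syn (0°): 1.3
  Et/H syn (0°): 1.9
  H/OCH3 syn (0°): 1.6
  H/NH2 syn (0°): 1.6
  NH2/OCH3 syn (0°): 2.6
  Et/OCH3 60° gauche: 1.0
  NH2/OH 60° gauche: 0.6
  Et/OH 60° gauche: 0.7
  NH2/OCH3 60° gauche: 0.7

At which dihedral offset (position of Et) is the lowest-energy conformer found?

Et at 0° (eclipsed): OH–Et eclipsed, H–H eclipsed, OCH3–NH2 eclipsed; 2.7 + 1.0 + 2.6 = 6.3 kcal/mol.
Et at 60° (staggered): OH–Et gauche, OH–NH2 gauche, OCH3–NH2 gauche; 0.7 + 0.6 + 0.7 = 2.0 kcal/mol.
Et at 120° (eclipsed): OH–NH2 eclipsed, H–Et eclipsed, OCH3–H eclipsed; 2.2 + 1.9 + 1.6 = 5.7 kcal/mol.
Et at 180° (staggered): OH–NH2 gauche, OCH3–Et gauche; 0.6 + 1.0 = 1.6 kcal/mol.
Et at 240° (eclipsed): OH–H eclipsed, H–NH2 eclipsed, OCH3–Et eclipsed; 1.3 + 1.6 + 2.6 = 5.5 kcal/mol.
Et at 300° (staggered): OH–Et gauche, OCH3–Et gauche, OCH3–NH2 gauche; 0.7 + 1.0 + 0.7 = 2.4 kcal/mol.
The minimum (1.6 kcal/mol) occurs with Et at 180°.

180°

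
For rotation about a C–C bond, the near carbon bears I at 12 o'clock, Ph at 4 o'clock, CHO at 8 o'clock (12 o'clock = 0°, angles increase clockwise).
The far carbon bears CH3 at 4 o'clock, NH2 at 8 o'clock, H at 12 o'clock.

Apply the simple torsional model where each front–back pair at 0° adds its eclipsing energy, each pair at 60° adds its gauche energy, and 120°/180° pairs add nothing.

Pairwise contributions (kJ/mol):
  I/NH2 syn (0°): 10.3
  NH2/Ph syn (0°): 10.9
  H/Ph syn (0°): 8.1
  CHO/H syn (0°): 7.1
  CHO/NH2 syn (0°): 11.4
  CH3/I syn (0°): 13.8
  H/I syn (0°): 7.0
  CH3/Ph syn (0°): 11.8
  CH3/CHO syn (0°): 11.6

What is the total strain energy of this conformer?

This conformer is eclipsed. I at 0° is eclipsed with H at 0° (7.0); Ph at 120° is eclipsed with CH3 at 120° (11.8); CHO at 240° is eclipsed with NH2 at 240° (11.4). Total 30.2 kJ/mol.

30.2 kJ/mol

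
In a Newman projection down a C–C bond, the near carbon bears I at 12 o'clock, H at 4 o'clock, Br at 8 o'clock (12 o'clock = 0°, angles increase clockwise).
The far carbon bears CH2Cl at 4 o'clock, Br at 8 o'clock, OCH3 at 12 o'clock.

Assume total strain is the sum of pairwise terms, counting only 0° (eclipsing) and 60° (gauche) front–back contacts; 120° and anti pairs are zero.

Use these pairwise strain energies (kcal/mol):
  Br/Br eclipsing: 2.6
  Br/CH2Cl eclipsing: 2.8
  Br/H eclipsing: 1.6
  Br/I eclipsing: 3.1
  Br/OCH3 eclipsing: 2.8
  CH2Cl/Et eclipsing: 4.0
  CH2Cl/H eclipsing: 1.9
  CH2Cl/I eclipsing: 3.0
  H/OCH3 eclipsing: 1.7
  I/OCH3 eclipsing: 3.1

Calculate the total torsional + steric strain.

This conformer (eclipsed): I–OCH3 eclipsed, H–CH2Cl eclipsed, Br–Br eclipsed; 3.1 + 1.9 + 2.6 = 7.6 kcal/mol.

7.6 kcal/mol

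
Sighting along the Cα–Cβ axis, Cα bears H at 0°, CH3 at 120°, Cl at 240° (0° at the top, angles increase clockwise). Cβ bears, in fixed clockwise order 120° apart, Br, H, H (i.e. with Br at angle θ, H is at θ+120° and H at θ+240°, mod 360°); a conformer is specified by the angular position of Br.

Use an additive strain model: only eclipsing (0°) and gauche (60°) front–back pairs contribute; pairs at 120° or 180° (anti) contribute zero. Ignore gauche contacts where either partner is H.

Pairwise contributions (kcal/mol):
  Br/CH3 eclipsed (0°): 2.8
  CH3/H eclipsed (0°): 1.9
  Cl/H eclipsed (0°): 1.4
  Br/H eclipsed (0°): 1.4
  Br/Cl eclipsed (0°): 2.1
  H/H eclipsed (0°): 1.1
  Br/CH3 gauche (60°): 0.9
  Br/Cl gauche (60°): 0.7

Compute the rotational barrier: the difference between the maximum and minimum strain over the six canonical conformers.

4.6 kcal/mol

Br at 0° (eclipsed): H(0°)/Br(0°) eclipsed 1.4; CH3(120°)/H(120°) eclipsed 1.9; Cl(240°)/H(240°) eclipsed 1.4 → 4.7 kcal/mol.
Br at 60° (staggered): CH3(120°)/Br(60°) gauche 0.9 → 0.9 kcal/mol.
Br at 120° (eclipsed): H(0°)/H(0°) eclipsed 1.1; CH3(120°)/Br(120°) eclipsed 2.8; Cl(240°)/H(240°) eclipsed 1.4 → 5.3 kcal/mol.
Br at 180° (staggered): CH3(120°)/Br(180°) gauche 0.9; Cl(240°)/Br(180°) gauche 0.7 → 1.6 kcal/mol.
Br at 240° (eclipsed): H(0°)/H(0°) eclipsed 1.1; CH3(120°)/H(120°) eclipsed 1.9; Cl(240°)/Br(240°) eclipsed 2.1 → 5.1 kcal/mol.
Br at 300° (staggered): Cl(240°)/Br(300°) gauche 0.7 → 0.7 kcal/mol.
Max at 120° (5.3 kcal/mol), min at 300° (0.7 kcal/mol); barrier = 4.6 kcal/mol.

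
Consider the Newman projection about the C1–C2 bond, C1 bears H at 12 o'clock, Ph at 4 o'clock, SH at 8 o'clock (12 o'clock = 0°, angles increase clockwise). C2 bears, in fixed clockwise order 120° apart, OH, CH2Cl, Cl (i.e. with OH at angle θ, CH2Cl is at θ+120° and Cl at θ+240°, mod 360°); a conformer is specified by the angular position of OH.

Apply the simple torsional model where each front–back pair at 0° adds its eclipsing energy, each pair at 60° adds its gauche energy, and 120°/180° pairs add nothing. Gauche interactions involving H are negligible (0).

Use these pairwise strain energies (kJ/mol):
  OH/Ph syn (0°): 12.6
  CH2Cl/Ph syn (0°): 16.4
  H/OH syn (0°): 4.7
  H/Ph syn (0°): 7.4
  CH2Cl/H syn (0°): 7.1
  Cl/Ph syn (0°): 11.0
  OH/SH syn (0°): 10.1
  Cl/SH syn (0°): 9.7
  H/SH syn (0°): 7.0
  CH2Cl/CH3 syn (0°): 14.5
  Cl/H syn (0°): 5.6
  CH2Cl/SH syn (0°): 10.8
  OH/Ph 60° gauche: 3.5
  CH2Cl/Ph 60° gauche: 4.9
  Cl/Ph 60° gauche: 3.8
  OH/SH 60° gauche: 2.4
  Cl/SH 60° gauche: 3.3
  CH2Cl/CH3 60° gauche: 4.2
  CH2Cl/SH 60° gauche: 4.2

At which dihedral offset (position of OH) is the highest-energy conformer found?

OH at 0° is eclipsed. H at 0° is eclipsed with OH at 0° (4.7); Ph at 120° is eclipsed with CH2Cl at 120° (16.4); SH at 240° is eclipsed with Cl at 240° (9.7). Total 30.8 kJ/mol.
OH at 60° is staggered. Ph at 120° is gauche with OH at 60° (3.5); Ph at 120° is gauche with CH2Cl at 180° (4.9); SH at 240° is gauche with CH2Cl at 180° (4.2); SH at 240° is gauche with Cl at 300° (3.3). Total 15.9 kJ/mol.
OH at 120° is eclipsed. H at 0° is eclipsed with Cl at 0° (5.6); Ph at 120° is eclipsed with OH at 120° (12.6); SH at 240° is eclipsed with CH2Cl at 240° (10.8). Total 29.0 kJ/mol.
OH at 180° is staggered. Ph at 120° is gauche with OH at 180° (3.5); Ph at 120° is gauche with Cl at 60° (3.8); SH at 240° is gauche with OH at 180° (2.4); SH at 240° is gauche with CH2Cl at 300° (4.2). Total 13.9 kJ/mol.
OH at 240° is eclipsed. H at 0° is eclipsed with CH2Cl at 0° (7.1); Ph at 120° is eclipsed with Cl at 120° (11.0); SH at 240° is eclipsed with OH at 240° (10.1). Total 28.2 kJ/mol.
OH at 300° is staggered. Ph at 120° is gauche with CH2Cl at 60° (4.9); Ph at 120° is gauche with Cl at 180° (3.8); SH at 240° is gauche with OH at 300° (2.4); SH at 240° is gauche with Cl at 180° (3.3). Total 14.4 kJ/mol.
The maximum (30.8 kJ/mol) occurs with OH at 0°.

0°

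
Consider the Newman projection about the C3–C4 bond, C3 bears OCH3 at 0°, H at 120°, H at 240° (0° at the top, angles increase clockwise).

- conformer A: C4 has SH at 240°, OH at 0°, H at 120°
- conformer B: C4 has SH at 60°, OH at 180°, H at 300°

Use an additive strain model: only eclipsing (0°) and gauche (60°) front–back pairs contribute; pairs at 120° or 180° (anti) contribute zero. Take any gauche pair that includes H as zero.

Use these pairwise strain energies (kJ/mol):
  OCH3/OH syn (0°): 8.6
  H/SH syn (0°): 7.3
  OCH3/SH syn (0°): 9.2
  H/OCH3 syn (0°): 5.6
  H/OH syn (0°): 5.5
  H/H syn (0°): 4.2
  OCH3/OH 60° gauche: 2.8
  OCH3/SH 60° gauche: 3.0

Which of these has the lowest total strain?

A (eclipsed): OCH3–OH eclipsed, H–H eclipsed, H–SH eclipsed; 8.6 + 4.2 + 7.3 = 20.1 kJ/mol.
B (staggered): OCH3–SH gauche; 3.0 = 3.0 kJ/mol.
B has the lowest total (3.0 kJ/mol).

B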